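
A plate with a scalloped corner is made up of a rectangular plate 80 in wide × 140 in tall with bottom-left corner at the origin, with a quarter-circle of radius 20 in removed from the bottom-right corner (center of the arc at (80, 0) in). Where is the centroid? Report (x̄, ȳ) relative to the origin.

x̄ = 39.09 in, ȳ = 71.78 in

plate: A = 80 × 140 = 11200.00, centroid at (40.00, 70.00).
removed quarter-circle: A = −¼π·20² = -314.16, centroid at (71.51, 8.49).
ΣA = 10885.84 in², ΣAx̄ = 425533.93 in³, ΣAȳ = 781333.33 in³.
x̄ = 425533.93/10885.84 = 39.09 in; ȳ = 781333.33/10885.84 = 71.78 in.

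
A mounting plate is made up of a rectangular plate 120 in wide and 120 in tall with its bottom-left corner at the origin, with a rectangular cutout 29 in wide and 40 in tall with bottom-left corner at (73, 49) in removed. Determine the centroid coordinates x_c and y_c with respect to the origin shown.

x_c = 57.59 in, y_c = 59.21 in

Part | A | x̄ᵢ | ȳᵢ | A·x̄ᵢ | A·ȳᵢ
plate | 14400.00 | 60.00 | 60.00 | 864000.00 | 864000.00
hole | -1160.00 | 87.50 | 69.00 | -101500.00 | -80040.00
Σ | 13240.00 |  |  | 762500.00 | 783960.00
x_c = 762500.00 / 13240.00 = 57.59 in
y_c = 783960.00 / 13240.00 = 59.21 in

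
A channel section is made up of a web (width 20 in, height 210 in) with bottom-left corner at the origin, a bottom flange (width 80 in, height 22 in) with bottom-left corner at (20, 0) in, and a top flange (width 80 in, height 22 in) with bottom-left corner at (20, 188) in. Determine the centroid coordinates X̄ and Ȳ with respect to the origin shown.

web: A = 20 × 210 = 4200.00, centroid at (10.00, 105.00).
bottom flange: A = 80 × 22 = 1760.00, centroid at (60.00, 11.00).
top flange: A = 80 × 22 = 1760.00, centroid at (60.00, 199.00).
ΣA = 7720.00 in², ΣAX̄ = 253200.00 in³, ΣAȲ = 810600.00 in³.
X̄ = 253200.00/7720.00 = 32.80 in; Ȳ = 810600.00/7720.00 = 105.00 in.

X̄ = 32.80 in, Ȳ = 105.00 in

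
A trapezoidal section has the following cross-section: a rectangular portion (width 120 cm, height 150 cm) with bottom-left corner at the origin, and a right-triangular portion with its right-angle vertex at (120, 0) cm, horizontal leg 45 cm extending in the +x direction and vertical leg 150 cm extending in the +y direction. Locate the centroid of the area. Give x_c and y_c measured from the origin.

rectangular portion: A = 120 × 150 = 18000.00, centroid at (60.00, 75.00).
triangular portion: A = ½·45·150 = 3375.00, centroid at (135.00, 50.00).
ΣA = 21375.00 cm², ΣAx_c = 1535625.00 cm³, ΣAy_c = 1518750.00 cm³.
x_c = 1535625.00/21375.00 = 71.84 cm; y_c = 1518750.00/21375.00 = 71.05 cm.

x_c = 71.84 cm, y_c = 71.05 cm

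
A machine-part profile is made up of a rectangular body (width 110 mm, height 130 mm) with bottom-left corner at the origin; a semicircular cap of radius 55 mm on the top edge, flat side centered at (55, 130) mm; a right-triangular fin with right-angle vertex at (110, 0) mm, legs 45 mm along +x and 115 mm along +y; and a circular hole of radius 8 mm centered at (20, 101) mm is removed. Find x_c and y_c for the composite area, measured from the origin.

x_c = 63.78 mm, y_c = 81.02 mm

rectangular body: A = 110 × 130 = 14300.00, centroid at (55.00, 65.00).
semicircular top: A = ½π·55² = 4751.66, centroid at (55.00, 153.34).
triangular fin: A = ½·45·115 = 2587.50, centroid at (125.00, 38.33).
hole: A = −π·8² = -201.06, centroid at (20.00, 101.00).
ΣA = 21438.10 mm², ΣAx_c = 1367257.50 mm³, ΣAy_c = 1737012.57 mm³.
x_c = 1367257.50/21438.10 = 63.78 mm; y_c = 1737012.57/21438.10 = 81.02 mm.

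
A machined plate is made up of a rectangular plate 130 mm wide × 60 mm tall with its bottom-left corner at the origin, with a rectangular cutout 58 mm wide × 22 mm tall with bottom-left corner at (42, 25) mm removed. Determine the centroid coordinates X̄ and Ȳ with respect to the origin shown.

plate: A = 130 × 60 = 7800.00, centroid at (65.00, 30.00).
hole: A = −(58 × 22) = -1276.00, centroid at (71.00, 36.00).
ΣA = 6524.00 mm²
ΣAX̄ = (7800.00)(65.00) + (-1276.00)(71.00) = 416404.00 mm³
ΣAȲ = (7800.00)(30.00) + (-1276.00)(36.00) = 188064.00 mm³
X̄ = 416404.00 / 6524.00 = 63.83 mm
Ȳ = 188064.00 / 6524.00 = 28.83 mm

X̄ = 63.83 mm, Ȳ = 28.83 mm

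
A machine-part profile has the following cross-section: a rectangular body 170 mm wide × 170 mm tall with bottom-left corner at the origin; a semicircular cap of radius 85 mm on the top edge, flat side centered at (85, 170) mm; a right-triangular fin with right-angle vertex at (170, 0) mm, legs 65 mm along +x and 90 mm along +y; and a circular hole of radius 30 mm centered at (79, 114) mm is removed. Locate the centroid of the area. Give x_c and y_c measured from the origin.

rectangular body: A = 170 × 170 = 28900.00, centroid at (85.00, 85.00).
semicircular top: A = ½π·85² = 11349.00, centroid at (85.00, 206.08).
triangular fin: A = ½·65·90 = 2925.00, centroid at (191.67, 30.00).
hole: A = −π·30² = -2827.43, centroid at (79.00, 114.00).
ΣA = 40346.57 mm², ΣAx_c = 3758423.06 mm³, ΣAy_c = 4560669.85 mm³.
x_c = 3758423.06/40346.57 = 93.15 mm; y_c = 4560669.85/40346.57 = 113.04 mm.

x_c = 93.15 mm, y_c = 113.04 mm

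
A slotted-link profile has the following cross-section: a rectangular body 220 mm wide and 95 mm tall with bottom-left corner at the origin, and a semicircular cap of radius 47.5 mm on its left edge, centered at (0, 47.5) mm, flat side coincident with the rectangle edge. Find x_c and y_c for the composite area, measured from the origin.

rectangular body: A = 220 × 95 = 20900.00, centroid at (110.00, 47.50).
semicircular end: A = ½π·47.5² = 3544.11, centroid at (-20.16, 47.50).
ΣA = 24444.11 mm²
ΣAx_c = (20900.00)(110.00) + (3544.11)(-20.16) = 2227552.08 mm³
ΣAy_c = (20900.00)(47.50) + (3544.11)(47.50) = 1161095.19 mm³
x_c = 2227552.08 / 24444.11 = 91.13 mm
y_c = 1161095.19 / 24444.11 = 47.50 mm

x_c = 91.13 mm, y_c = 47.50 mm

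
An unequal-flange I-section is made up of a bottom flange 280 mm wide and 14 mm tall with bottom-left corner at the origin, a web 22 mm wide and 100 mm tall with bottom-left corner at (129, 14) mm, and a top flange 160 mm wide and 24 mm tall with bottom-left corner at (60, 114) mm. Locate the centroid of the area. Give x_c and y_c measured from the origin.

Part | A | x̄ᵢ | ȳᵢ | A·x̄ᵢ | A·ȳᵢ
bottom flange | 3920.00 | 140.00 | 7.00 | 548800.00 | 27440.00
web | 2200.00 | 140.00 | 64.00 | 308000.00 | 140800.00
top flange | 3840.00 | 140.00 | 126.00 | 537600.00 | 483840.00
Σ | 9960.00 |  |  | 1394400.00 | 652080.00
x_c = 1394400.00 / 9960.00 = 140.00 mm
y_c = 652080.00 / 9960.00 = 65.47 mm

x_c = 140.00 mm, y_c = 65.47 mm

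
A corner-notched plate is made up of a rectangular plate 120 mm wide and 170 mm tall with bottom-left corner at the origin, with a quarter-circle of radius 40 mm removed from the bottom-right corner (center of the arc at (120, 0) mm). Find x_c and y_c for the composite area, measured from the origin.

x_c = 57.18 mm, y_c = 89.47 mm

Part | A | x̄ᵢ | ȳᵢ | A·x̄ᵢ | A·ȳᵢ
plate | 20400.00 | 60.00 | 85.00 | 1224000.00 | 1734000.00
removed quarter-circle | -1256.64 | 103.02 | 16.98 | -129463.11 | -21333.33
Σ | 19143.36 |  |  | 1094536.89 | 1712666.67
x_c = 1094536.89 / 19143.36 = 57.18 mm
y_c = 1712666.67 / 19143.36 = 89.47 mm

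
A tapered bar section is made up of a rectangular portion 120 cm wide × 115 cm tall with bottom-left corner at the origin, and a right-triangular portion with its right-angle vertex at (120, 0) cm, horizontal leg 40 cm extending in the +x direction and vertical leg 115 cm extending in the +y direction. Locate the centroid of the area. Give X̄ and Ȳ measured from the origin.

rectangular portion: A = 120 × 115 = 13800.00, centroid at (60.00, 57.50).
triangular portion: A = ½·40·115 = 2300.00, centroid at (133.33, 38.33).
ΣA = 16100.00 cm²
ΣAX̄ = (13800.00)(60.00) + (2300.00)(133.33) = 1134666.67 cm³
ΣAȲ = (13800.00)(57.50) + (2300.00)(38.33) = 881666.67 cm³
X̄ = 1134666.67 / 16100.00 = 70.48 cm
Ȳ = 881666.67 / 16100.00 = 54.76 cm

X̄ = 70.48 cm, Ȳ = 54.76 cm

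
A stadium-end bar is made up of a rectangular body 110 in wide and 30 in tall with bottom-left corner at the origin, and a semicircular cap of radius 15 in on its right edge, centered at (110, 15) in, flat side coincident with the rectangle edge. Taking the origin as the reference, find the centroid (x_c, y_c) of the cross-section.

x_c = 60.94 in, y_c = 15.00 in

Part | A | x̄ᵢ | ȳᵢ | A·x̄ᵢ | A·ȳᵢ
rectangular body | 3300.00 | 55.00 | 15.00 | 181500.00 | 49500.00
semicircular end | 353.43 | 116.37 | 15.00 | 41127.21 | 5301.44
Σ | 3653.43 |  |  | 222627.21 | 54801.44
x_c = 222627.21 / 3653.43 = 60.94 in
y_c = 54801.44 / 3653.43 = 15.00 in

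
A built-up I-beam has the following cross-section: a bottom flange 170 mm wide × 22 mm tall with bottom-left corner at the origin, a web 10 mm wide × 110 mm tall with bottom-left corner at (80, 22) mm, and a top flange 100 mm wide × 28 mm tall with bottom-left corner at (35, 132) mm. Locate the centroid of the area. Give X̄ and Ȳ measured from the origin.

X̄ = 85.00 mm, Ȳ = 69.98 mm

bottom flange: A = 170 × 22 = 3740.00, centroid at (85.00, 11.00).
web: A = 10 × 110 = 1100.00, centroid at (85.00, 77.00).
top flange: A = 100 × 28 = 2800.00, centroid at (85.00, 146.00).
ΣA = 7640.00 mm², ΣAX̄ = 649400.00 mm³, ΣAȲ = 534640.00 mm³.
X̄ = 649400.00/7640.00 = 85.00 mm; Ȳ = 534640.00/7640.00 = 69.98 mm.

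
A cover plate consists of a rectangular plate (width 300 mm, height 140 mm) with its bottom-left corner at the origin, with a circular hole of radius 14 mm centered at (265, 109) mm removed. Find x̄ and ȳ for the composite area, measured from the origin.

plate: A = 300 × 140 = 42000.00, centroid at (150.00, 70.00).
hole: A = −π·14² = -615.75, centroid at (265.00, 109.00).
ΣA = 41384.25 mm², ΣAx̄ = 6136825.68 mm³, ΣAȳ = 2872883.01 mm³.
x̄ = 6136825.68/41384.25 = 148.29 mm; ȳ = 2872883.01/41384.25 = 69.42 mm.

x̄ = 148.29 mm, ȳ = 69.42 mm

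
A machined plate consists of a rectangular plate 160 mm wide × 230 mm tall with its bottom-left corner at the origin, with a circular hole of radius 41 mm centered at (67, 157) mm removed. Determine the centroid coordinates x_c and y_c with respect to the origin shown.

plate: A = 160 × 230 = 36800.00, centroid at (80.00, 115.00).
hole: A = −π·41² = -5281.02, centroid at (67.00, 157.00).
ΣA = 31518.98 mm², ΣAx_c = 2590171.84 mm³, ΣAy_c = 3402880.29 mm³.
x_c = 2590171.84/31518.98 = 82.18 mm; y_c = 3402880.29/31518.98 = 107.96 mm.

x_c = 82.18 mm, y_c = 107.96 mm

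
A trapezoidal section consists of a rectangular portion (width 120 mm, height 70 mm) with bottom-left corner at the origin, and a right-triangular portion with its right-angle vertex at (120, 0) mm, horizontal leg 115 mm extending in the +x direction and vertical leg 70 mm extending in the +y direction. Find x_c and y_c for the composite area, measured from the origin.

x_c = 91.85 mm, y_c = 31.22 mm

Part | A | x̄ᵢ | ȳᵢ | A·x̄ᵢ | A·ȳᵢ
rectangular portion | 8400.00 | 60.00 | 35.00 | 504000.00 | 294000.00
triangular portion | 4025.00 | 158.33 | 23.33 | 637291.67 | 93916.67
Σ | 12425.00 |  |  | 1141291.67 | 387916.67
x_c = 1141291.67 / 12425.00 = 91.85 mm
y_c = 387916.67 / 12425.00 = 31.22 mm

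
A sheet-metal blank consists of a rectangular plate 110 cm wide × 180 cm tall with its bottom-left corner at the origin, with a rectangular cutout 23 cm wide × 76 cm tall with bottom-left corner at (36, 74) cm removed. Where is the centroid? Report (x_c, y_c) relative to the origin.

plate: A = 110 × 180 = 19800.00, centroid at (55.00, 90.00).
hole: A = −(23 × 76) = -1748.00, centroid at (47.50, 112.00).
ΣA = 18052.00 cm², ΣAx_c = 1005970.00 cm³, ΣAy_c = 1586224.00 cm³.
x_c = 1005970.00/18052.00 = 55.73 cm; y_c = 1586224.00/18052.00 = 87.87 cm.

x_c = 55.73 cm, y_c = 87.87 cm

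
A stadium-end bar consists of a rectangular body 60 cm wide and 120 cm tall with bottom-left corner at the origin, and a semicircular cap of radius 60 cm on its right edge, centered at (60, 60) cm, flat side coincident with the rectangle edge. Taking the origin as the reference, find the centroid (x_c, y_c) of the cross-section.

x_c = 54.40 cm, y_c = 60.00 cm

rectangular body: A = 60 × 120 = 7200.00, centroid at (30.00, 60.00).
semicircular end: A = ½π·60² = 5654.87, centroid at (85.46, 60.00).
ΣA = 12854.87 cm²
ΣAx_c = (7200.00)(30.00) + (5654.87)(85.46) = 699292.01 cm³
ΣAy_c = (7200.00)(60.00) + (5654.87)(60.00) = 771292.01 cm³
x_c = 699292.01 / 12854.87 = 54.40 cm
y_c = 771292.01 / 12854.87 = 60.00 cm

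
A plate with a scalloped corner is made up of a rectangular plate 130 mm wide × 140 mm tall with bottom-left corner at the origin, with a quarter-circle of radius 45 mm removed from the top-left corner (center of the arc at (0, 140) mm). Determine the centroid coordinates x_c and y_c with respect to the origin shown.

x_c = 69.40 mm, y_c = 65.13 mm

plate: A = 130 × 140 = 18200.00, centroid at (65.00, 70.00).
removed quarter-circle: A = −¼π·45² = -1590.43, centroid at (19.10, 120.90).
ΣA = 16609.57 mm², ΣAx_c = 1152625.00 mm³, ΣAy_c = 1081714.62 mm³.
x_c = 1152625.00/16609.57 = 69.40 mm; y_c = 1081714.62/16609.57 = 65.13 mm.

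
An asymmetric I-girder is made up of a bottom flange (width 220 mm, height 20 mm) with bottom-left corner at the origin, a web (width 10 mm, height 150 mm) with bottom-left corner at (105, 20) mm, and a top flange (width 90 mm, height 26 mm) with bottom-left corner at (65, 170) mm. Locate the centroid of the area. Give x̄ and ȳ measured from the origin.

x̄ = 110.00 mm, ȳ = 74.60 mm

bottom flange: A = 220 × 20 = 4400.00, centroid at (110.00, 10.00).
web: A = 10 × 150 = 1500.00, centroid at (110.00, 95.00).
top flange: A = 90 × 26 = 2340.00, centroid at (110.00, 183.00).
ΣA = 8240.00 mm²
ΣAx̄ = (4400.00)(110.00) + (1500.00)(110.00) + (2340.00)(110.00) = 906400.00 mm³
ΣAȳ = (4400.00)(10.00) + (1500.00)(95.00) + (2340.00)(183.00) = 614720.00 mm³
x̄ = 906400.00 / 8240.00 = 110.00 mm
ȳ = 614720.00 / 8240.00 = 74.60 mm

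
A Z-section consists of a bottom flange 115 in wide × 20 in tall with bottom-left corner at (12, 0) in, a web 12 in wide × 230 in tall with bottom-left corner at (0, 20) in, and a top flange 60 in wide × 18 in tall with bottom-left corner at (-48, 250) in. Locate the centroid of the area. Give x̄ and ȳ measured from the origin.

x̄ = 25.57 in, ȳ = 109.99 in

Part | A | x̄ᵢ | ȳᵢ | A·x̄ᵢ | A·ȳᵢ
bottom flange | 2300.00 | 69.50 | 10.00 | 159850.00 | 23000.00
web | 2760.00 | 6.00 | 135.00 | 16560.00 | 372600.00
top flange | 1080.00 | -18.00 | 259.00 | -19440.00 | 279720.00
Σ | 6140.00 |  |  | 156970.00 | 675320.00
x̄ = 156970.00 / 6140.00 = 25.57 in
ȳ = 675320.00 / 6140.00 = 109.99 in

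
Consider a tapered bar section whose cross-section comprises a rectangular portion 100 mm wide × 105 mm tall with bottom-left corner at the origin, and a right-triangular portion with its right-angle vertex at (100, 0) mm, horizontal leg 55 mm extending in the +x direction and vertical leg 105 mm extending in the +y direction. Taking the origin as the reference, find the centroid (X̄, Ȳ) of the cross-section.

Part | A | x̄ᵢ | ȳᵢ | A·x̄ᵢ | A·ȳᵢ
rectangular portion | 10500.00 | 50.00 | 52.50 | 525000.00 | 551250.00
triangular portion | 2887.50 | 118.33 | 35.00 | 341687.50 | 101062.50
Σ | 13387.50 |  |  | 866687.50 | 652312.50
X̄ = 866687.50 / 13387.50 = 64.74 mm
Ȳ = 652312.50 / 13387.50 = 48.73 mm

X̄ = 64.74 mm, Ȳ = 48.73 mm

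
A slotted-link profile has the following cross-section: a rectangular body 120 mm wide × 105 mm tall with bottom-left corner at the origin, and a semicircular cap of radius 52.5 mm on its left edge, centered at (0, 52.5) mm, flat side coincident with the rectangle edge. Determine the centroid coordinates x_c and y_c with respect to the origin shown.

x_c = 38.96 mm, y_c = 52.50 mm

rectangular body: A = 120 × 105 = 12600.00, centroid at (60.00, 52.50).
semicircular end: A = ½π·52.5² = 4329.51, centroid at (-22.28, 52.50).
ΣA = 16929.51 mm²
ΣAx_c = (12600.00)(60.00) + (4329.51)(-22.28) = 659531.25 mm³
ΣAy_c = (12600.00)(52.50) + (4329.51)(52.50) = 888799.14 mm³
x_c = 659531.25 / 16929.51 = 38.96 mm
y_c = 888799.14 / 16929.51 = 52.50 mm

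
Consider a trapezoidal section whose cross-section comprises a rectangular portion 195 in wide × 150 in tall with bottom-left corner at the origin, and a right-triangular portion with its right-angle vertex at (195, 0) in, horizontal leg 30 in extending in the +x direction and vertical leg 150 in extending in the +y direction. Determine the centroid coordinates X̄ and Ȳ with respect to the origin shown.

X̄ = 105.18 in, Ȳ = 73.21 in

rectangular portion: A = 195 × 150 = 29250.00, centroid at (97.50, 75.00).
triangular portion: A = ½·30·150 = 2250.00, centroid at (205.00, 50.00).
ΣA = 31500.00 in²
ΣAX̄ = (29250.00)(97.50) + (2250.00)(205.00) = 3313125.00 in³
ΣAȲ = (29250.00)(75.00) + (2250.00)(50.00) = 2306250.00 in³
X̄ = 3313125.00 / 31500.00 = 105.18 in
Ȳ = 2306250.00 / 31500.00 = 73.21 in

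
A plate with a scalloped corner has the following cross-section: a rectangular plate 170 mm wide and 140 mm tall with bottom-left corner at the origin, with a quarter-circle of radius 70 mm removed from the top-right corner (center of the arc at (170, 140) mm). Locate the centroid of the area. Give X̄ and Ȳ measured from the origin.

X̄ = 74.33 mm, Ȳ = 62.23 mm

Part | A | x̄ᵢ | ȳᵢ | A·x̄ᵢ | A·ȳᵢ
plate | 23800.00 | 85.00 | 70.00 | 2023000.00 | 1666000.00
removed quarter-circle | -3848.45 | 140.29 | 110.29 | -539903.34 | -424449.81
Σ | 19951.55 |  |  | 1483096.66 | 1241550.19
X̄ = 1483096.66 / 19951.55 = 74.33 mm
Ȳ = 1241550.19 / 19951.55 = 62.23 mm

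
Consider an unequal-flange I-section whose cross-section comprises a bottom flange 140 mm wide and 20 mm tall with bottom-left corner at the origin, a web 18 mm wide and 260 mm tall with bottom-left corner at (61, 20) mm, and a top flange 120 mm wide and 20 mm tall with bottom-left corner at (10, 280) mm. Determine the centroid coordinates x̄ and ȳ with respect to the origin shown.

x̄ = 70.00 mm, ȳ = 144.33 mm

bottom flange: A = 140 × 20 = 2800.00, centroid at (70.00, 10.00).
web: A = 18 × 260 = 4680.00, centroid at (70.00, 150.00).
top flange: A = 120 × 20 = 2400.00, centroid at (70.00, 290.00).
ΣA = 9880.00 mm²
ΣAx̄ = (2800.00)(70.00) + (4680.00)(70.00) + (2400.00)(70.00) = 691600.00 mm³
ΣAȳ = (2800.00)(10.00) + (4680.00)(150.00) + (2400.00)(290.00) = 1426000.00 mm³
x̄ = 691600.00 / 9880.00 = 70.00 mm
ȳ = 1426000.00 / 9880.00 = 144.33 mm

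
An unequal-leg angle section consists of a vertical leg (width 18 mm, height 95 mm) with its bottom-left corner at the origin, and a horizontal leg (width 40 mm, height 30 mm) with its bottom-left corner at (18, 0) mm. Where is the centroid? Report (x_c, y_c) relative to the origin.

vertical leg: A = 18 × 95 = 1710.00, centroid at (9.00, 47.50).
horizontal leg: A = 40 × 30 = 1200.00, centroid at (38.00, 15.00).
ΣA = 2910.00 mm², ΣAx_c = 60990.00 mm³, ΣAy_c = 99225.00 mm³.
x_c = 60990.00/2910.00 = 20.96 mm; y_c = 99225.00/2910.00 = 34.10 mm.

x_c = 20.96 mm, y_c = 34.10 mm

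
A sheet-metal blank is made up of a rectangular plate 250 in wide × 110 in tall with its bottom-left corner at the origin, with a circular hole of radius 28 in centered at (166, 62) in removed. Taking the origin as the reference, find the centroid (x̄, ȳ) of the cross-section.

Part | A | x̄ᵢ | ȳᵢ | A·x̄ᵢ | A·ȳᵢ
plate | 27500.00 | 125.00 | 55.00 | 3437500.00 | 1512500.00
hole | -2463.01 | 166.00 | 62.00 | -408859.43 | -152706.54
Σ | 25036.99 |  |  | 3028640.57 | 1359793.46
x̄ = 3028640.57 / 25036.99 = 120.97 in
ȳ = 1359793.46 / 25036.99 = 54.31 in

x̄ = 120.97 in, ȳ = 54.31 in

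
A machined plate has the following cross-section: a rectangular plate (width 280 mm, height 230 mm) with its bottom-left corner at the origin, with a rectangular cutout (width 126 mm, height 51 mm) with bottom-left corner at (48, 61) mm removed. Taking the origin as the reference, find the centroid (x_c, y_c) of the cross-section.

x_c = 143.21 mm, y_c = 118.16 mm

plate: A = 280 × 230 = 64400.00, centroid at (140.00, 115.00).
hole: A = −(126 × 51) = -6426.00, centroid at (111.00, 86.50).
ΣA = 57974.00 mm²
ΣAx_c = (64400.00)(140.00) + (-6426.00)(111.00) = 8302714.00 mm³
ΣAy_c = (64400.00)(115.00) + (-6426.00)(86.50) = 6850151.00 mm³
x_c = 8302714.00 / 57974.00 = 143.21 mm
y_c = 6850151.00 / 57974.00 = 118.16 mm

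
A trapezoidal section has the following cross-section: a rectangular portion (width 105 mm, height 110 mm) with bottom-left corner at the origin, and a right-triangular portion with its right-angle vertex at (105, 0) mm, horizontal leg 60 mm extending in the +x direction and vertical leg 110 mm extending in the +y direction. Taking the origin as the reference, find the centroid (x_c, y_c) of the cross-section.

x_c = 68.61 mm, y_c = 50.93 mm

rectangular portion: A = 105 × 110 = 11550.00, centroid at (52.50, 55.00).
triangular portion: A = ½·60·110 = 3300.00, centroid at (125.00, 36.67).
ΣA = 14850.00 mm², ΣAx_c = 1018875.00 mm³, ΣAy_c = 756250.00 mm³.
x_c = 1018875.00/14850.00 = 68.61 mm; y_c = 756250.00/14850.00 = 50.93 mm.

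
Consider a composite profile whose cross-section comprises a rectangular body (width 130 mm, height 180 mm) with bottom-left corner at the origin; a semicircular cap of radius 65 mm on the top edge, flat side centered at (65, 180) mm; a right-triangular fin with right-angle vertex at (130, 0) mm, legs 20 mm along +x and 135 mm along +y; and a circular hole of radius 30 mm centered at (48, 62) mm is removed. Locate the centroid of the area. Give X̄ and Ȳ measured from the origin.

Part | A | x̄ᵢ | ȳᵢ | A·x̄ᵢ | A·ȳᵢ
rectangular body | 23400.00 | 65.00 | 90.00 | 1521000.00 | 2106000.00
semicircular top | 6636.61 | 65.00 | 207.59 | 431379.94 | 1377673.94
triangular fin | 1350.00 | 136.67 | 45.00 | 184500.00 | 60750.00
hole | -2827.43 | 48.00 | 62.00 | -135716.80 | -175300.87
Σ | 28559.18 |  |  | 2001163.14 | 3369123.07
X̄ = 2001163.14 / 28559.18 = 70.07 mm
Ȳ = 3369123.07 / 28559.18 = 117.97 mm

X̄ = 70.07 mm, Ȳ = 117.97 mm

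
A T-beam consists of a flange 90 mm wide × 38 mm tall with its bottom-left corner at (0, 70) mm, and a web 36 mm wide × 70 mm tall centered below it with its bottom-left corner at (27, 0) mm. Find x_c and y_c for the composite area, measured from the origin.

x_c = 45.00 mm, y_c = 66.09 mm

web: A = 36 × 70 = 2520.00, centroid at (45.00, 35.00).
flange: A = 90 × 38 = 3420.00, centroid at (45.00, 89.00).
ΣA = 5940.00 mm²
ΣAx_c = (2520.00)(45.00) + (3420.00)(45.00) = 267300.00 mm³
ΣAy_c = (2520.00)(35.00) + (3420.00)(89.00) = 392580.00 mm³
x_c = 267300.00 / 5940.00 = 45.00 mm
y_c = 392580.00 / 5940.00 = 66.09 mm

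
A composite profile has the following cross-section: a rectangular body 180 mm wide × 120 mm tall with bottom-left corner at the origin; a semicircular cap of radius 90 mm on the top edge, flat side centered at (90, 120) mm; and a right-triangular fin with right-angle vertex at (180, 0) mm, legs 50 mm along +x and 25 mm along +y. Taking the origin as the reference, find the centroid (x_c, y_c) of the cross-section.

rectangular body: A = 180 × 120 = 21600.00, centroid at (90.00, 60.00).
semicircular top: A = ½π·90² = 12723.45, centroid at (90.00, 158.20).
triangular fin: A = ½·50·25 = 625.00, centroid at (196.67, 8.33).
ΣA = 34948.45 mm², ΣAx_c = 3212027.19 mm³, ΣAy_c = 3314022.36 mm³.
x_c = 3212027.19/34948.45 = 91.91 mm; y_c = 3314022.36/34948.45 = 94.83 mm.

x_c = 91.91 mm, y_c = 94.83 mm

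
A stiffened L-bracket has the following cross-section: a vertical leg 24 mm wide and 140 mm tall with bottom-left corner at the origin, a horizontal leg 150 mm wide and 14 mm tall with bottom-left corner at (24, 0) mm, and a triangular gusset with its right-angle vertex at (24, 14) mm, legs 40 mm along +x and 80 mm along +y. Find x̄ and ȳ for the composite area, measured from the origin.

x̄ = 43.62 mm, ȳ = 44.61 mm

Part | A | x̄ᵢ | ȳᵢ | A·x̄ᵢ | A·ȳᵢ
vertical leg | 3360.00 | 12.00 | 70.00 | 40320.00 | 235200.00
horizontal leg | 2100.00 | 99.00 | 7.00 | 207900.00 | 14700.00
gusset | 1600.00 | 37.33 | 40.67 | 59733.33 | 65066.67
Σ | 7060.00 |  |  | 307953.33 | 314966.67
x̄ = 307953.33 / 7060.00 = 43.62 mm
ȳ = 314966.67 / 7060.00 = 44.61 mm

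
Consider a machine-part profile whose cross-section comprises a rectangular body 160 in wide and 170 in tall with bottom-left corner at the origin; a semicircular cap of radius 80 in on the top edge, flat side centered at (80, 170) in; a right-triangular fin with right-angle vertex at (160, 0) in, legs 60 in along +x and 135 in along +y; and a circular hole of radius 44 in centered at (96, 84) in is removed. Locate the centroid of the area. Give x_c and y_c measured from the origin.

rectangular body: A = 160 × 170 = 27200.00, centroid at (80.00, 85.00).
semicircular top: A = ½π·80² = 10053.10, centroid at (80.00, 203.95).
triangular fin: A = ½·60·135 = 4050.00, centroid at (180.00, 45.00).
hole: A = −π·44² = -6082.12, centroid at (96.00, 84.00).
ΣA = 35220.97 in²
ΣAx_c = (27200.00)(80.00) + (10053.10)(80.00) + (4050.00)(180.00) + (-6082.12)(96.00) = 3125363.88 in³
ΣAy_c = (27200.00)(85.00) + (10053.10)(203.95) + (4050.00)(45.00) + (-6082.12)(84.00) = 4033711.37 in³
x_c = 3125363.88 / 35220.97 = 88.74 in
y_c = 4033711.37 / 35220.97 = 114.53 in

x_c = 88.74 in, y_c = 114.53 in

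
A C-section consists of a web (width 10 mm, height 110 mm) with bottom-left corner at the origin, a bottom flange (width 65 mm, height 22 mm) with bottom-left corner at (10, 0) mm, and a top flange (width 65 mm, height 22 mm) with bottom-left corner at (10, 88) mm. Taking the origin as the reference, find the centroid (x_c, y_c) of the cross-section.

x_c = 32.08 mm, y_c = 55.00 mm

web: A = 10 × 110 = 1100.00, centroid at (5.00, 55.00).
bottom flange: A = 65 × 22 = 1430.00, centroid at (42.50, 11.00).
top flange: A = 65 × 22 = 1430.00, centroid at (42.50, 99.00).
ΣA = 3960.00 mm²
ΣAx_c = (1100.00)(5.00) + (1430.00)(42.50) + (1430.00)(42.50) = 127050.00 mm³
ΣAy_c = (1100.00)(55.00) + (1430.00)(11.00) + (1430.00)(99.00) = 217800.00 mm³
x_c = 127050.00 / 3960.00 = 32.08 mm
y_c = 217800.00 / 3960.00 = 55.00 mm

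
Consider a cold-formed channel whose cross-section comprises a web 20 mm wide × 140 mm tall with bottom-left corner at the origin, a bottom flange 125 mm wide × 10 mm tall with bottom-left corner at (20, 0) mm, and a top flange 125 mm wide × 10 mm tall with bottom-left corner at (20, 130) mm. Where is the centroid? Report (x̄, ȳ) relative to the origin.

web: A = 20 × 140 = 2800.00, centroid at (10.00, 70.00).
bottom flange: A = 125 × 10 = 1250.00, centroid at (82.50, 5.00).
top flange: A = 125 × 10 = 1250.00, centroid at (82.50, 135.00).
ΣA = 5300.00 mm²
ΣAx̄ = (2800.00)(10.00) + (1250.00)(82.50) + (1250.00)(82.50) = 234250.00 mm³
ΣAȳ = (2800.00)(70.00) + (1250.00)(5.00) + (1250.00)(135.00) = 371000.00 mm³
x̄ = 234250.00 / 5300.00 = 44.20 mm
ȳ = 371000.00 / 5300.00 = 70.00 mm

x̄ = 44.20 mm, ȳ = 70.00 mm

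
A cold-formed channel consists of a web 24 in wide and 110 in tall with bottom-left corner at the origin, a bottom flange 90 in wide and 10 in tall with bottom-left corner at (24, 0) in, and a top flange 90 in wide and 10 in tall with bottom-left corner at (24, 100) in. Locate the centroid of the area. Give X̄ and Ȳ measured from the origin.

X̄ = 35.11 in, Ȳ = 55.00 in

Part | A | x̄ᵢ | ȳᵢ | A·x̄ᵢ | A·ȳᵢ
web | 2640.00 | 12.00 | 55.00 | 31680.00 | 145200.00
bottom flange | 900.00 | 69.00 | 5.00 | 62100.00 | 4500.00
top flange | 900.00 | 69.00 | 105.00 | 62100.00 | 94500.00
Σ | 4440.00 |  |  | 155880.00 | 244200.00
X̄ = 155880.00 / 4440.00 = 35.11 in
Ȳ = 244200.00 / 4440.00 = 55.00 in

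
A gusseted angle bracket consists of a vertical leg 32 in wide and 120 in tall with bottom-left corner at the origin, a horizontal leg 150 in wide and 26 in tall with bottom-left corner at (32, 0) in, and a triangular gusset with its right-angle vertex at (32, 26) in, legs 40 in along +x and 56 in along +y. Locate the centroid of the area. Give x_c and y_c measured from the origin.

x_c = 59.76 in, y_c = 37.37 in

vertical leg: A = 32 × 120 = 3840.00, centroid at (16.00, 60.00).
horizontal leg: A = 150 × 26 = 3900.00, centroid at (107.00, 13.00).
gusset: A = ½·40·56 = 1120.00, centroid at (45.33, 44.67).
ΣA = 8860.00 in², ΣAx_c = 529513.33 in³, ΣAy_c = 331126.67 in³.
x_c = 529513.33/8860.00 = 59.76 in; y_c = 331126.67/8860.00 = 37.37 in.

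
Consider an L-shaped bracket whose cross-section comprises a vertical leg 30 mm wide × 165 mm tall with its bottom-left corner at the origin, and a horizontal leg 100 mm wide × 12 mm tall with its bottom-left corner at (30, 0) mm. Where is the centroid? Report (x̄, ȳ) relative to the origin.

Part | A | x̄ᵢ | ȳᵢ | A·x̄ᵢ | A·ȳᵢ
vertical leg | 4950.00 | 15.00 | 82.50 | 74250.00 | 408375.00
horizontal leg | 1200.00 | 80.00 | 6.00 | 96000.00 | 7200.00
Σ | 6150.00 |  |  | 170250.00 | 415575.00
x̄ = 170250.00 / 6150.00 = 27.68 mm
ȳ = 415575.00 / 6150.00 = 67.57 mm

x̄ = 27.68 mm, ȳ = 67.57 mm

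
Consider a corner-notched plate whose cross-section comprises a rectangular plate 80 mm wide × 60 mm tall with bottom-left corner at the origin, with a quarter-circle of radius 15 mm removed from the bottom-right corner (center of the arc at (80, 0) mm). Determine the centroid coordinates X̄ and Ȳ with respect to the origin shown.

X̄ = 38.71 mm, Ȳ = 30.90 mm

plate: A = 80 × 60 = 4800.00, centroid at (40.00, 30.00).
removed quarter-circle: A = −¼π·15² = -176.71, centroid at (73.63, 6.37).
ΣA = 4623.29 mm², ΣAX̄ = 178987.83 mm³, ΣAȲ = 142875.00 mm³.
X̄ = 178987.83/4623.29 = 38.71 mm; Ȳ = 142875.00/4623.29 = 30.90 mm.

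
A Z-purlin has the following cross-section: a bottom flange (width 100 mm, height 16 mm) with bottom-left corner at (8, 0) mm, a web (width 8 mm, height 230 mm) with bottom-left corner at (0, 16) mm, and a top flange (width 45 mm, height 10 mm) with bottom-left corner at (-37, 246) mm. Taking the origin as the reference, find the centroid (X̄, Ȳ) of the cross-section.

X̄ = 24.07 mm, Ȳ = 94.29 mm

Part | A | x̄ᵢ | ȳᵢ | A·x̄ᵢ | A·ȳᵢ
bottom flange | 1600.00 | 58.00 | 8.00 | 92800.00 | 12800.00
web | 1840.00 | 4.00 | 131.00 | 7360.00 | 241040.00
top flange | 450.00 | -14.50 | 251.00 | -6525.00 | 112950.00
Σ | 3890.00 |  |  | 93635.00 | 366790.00
X̄ = 93635.00 / 3890.00 = 24.07 mm
Ȳ = 366790.00 / 3890.00 = 94.29 mm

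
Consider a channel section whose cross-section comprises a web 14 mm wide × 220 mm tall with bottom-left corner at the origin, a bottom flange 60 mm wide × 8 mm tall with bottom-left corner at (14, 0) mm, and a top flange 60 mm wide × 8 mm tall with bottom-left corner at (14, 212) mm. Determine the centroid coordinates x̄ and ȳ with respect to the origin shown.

web: A = 14 × 220 = 3080.00, centroid at (7.00, 110.00).
bottom flange: A = 60 × 8 = 480.00, centroid at (44.00, 4.00).
top flange: A = 60 × 8 = 480.00, centroid at (44.00, 216.00).
ΣA = 4040.00 mm²
ΣAx̄ = (3080.00)(7.00) + (480.00)(44.00) + (480.00)(44.00) = 63800.00 mm³
ΣAȳ = (3080.00)(110.00) + (480.00)(4.00) + (480.00)(216.00) = 444400.00 mm³
x̄ = 63800.00 / 4040.00 = 15.79 mm
ȳ = 444400.00 / 4040.00 = 110.00 mm

x̄ = 15.79 mm, ȳ = 110.00 mm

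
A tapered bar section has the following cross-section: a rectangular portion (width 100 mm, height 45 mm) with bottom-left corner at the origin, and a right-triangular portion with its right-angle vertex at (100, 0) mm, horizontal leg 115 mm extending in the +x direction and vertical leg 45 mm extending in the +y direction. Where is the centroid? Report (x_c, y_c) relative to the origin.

x_c = 82.25 mm, y_c = 19.76 mm

Part | A | x̄ᵢ | ȳᵢ | A·x̄ᵢ | A·ȳᵢ
rectangular portion | 4500.00 | 50.00 | 22.50 | 225000.00 | 101250.00
triangular portion | 2587.50 | 138.33 | 15.00 | 357937.50 | 38812.50
Σ | 7087.50 |  |  | 582937.50 | 140062.50
x_c = 582937.50 / 7087.50 = 82.25 mm
y_c = 140062.50 / 7087.50 = 19.76 mm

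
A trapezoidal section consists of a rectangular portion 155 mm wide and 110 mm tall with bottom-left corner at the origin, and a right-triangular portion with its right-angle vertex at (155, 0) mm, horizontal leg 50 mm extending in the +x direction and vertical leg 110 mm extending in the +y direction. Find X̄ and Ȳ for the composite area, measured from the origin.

X̄ = 90.58 mm, Ȳ = 52.45 mm

rectangular portion: A = 155 × 110 = 17050.00, centroid at (77.50, 55.00).
triangular portion: A = ½·50·110 = 2750.00, centroid at (171.67, 36.67).
ΣA = 19800.00 mm², ΣAX̄ = 1793458.33 mm³, ΣAȲ = 1038583.33 mm³.
X̄ = 1793458.33/19800.00 = 90.58 mm; Ȳ = 1038583.33/19800.00 = 52.45 mm.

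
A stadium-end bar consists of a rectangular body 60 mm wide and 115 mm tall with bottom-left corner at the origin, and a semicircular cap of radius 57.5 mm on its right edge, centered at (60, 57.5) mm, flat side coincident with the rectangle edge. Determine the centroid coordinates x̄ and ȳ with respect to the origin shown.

x̄ = 53.36 mm, ȳ = 57.50 mm

Part | A | x̄ᵢ | ȳᵢ | A·x̄ᵢ | A·ȳᵢ
rectangular body | 6900.00 | 30.00 | 57.50 | 207000.00 | 396750.00
semicircular end | 5193.45 | 84.40 | 57.50 | 438346.30 | 298623.11
Σ | 12093.45 |  |  | 645346.30 | 695373.11
x̄ = 645346.30 / 12093.45 = 53.36 mm
ȳ = 695373.11 / 12093.45 = 57.50 mm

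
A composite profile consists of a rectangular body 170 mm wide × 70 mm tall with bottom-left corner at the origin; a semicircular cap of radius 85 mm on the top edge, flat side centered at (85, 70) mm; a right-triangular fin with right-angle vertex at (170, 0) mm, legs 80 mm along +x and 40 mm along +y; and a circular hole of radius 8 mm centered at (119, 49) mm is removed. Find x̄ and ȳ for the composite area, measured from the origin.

rectangular body: A = 170 × 70 = 11900.00, centroid at (85.00, 35.00).
semicircular top: A = ½π·85² = 11349.00, centroid at (85.00, 106.08).
triangular fin: A = ½·80·40 = 1600.00, centroid at (196.67, 13.33).
hole: A = −π·8² = -201.06, centroid at (119.00, 49.00).
ΣA = 24647.94 mm², ΣAx̄ = 2266905.59 mm³, ΣAȳ = 1631828.21 mm³.
x̄ = 2266905.59/24647.94 = 91.97 mm; ȳ = 1631828.21/24647.94 = 66.21 mm.

x̄ = 91.97 mm, ȳ = 66.21 mm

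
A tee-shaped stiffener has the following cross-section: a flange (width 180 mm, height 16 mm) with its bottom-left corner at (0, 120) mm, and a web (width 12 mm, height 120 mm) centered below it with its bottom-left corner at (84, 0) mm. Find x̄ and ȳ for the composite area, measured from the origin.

x̄ = 90.00 mm, ȳ = 105.33 mm

Part | A | x̄ᵢ | ȳᵢ | A·x̄ᵢ | A·ȳᵢ
web | 1440.00 | 90.00 | 60.00 | 129600.00 | 86400.00
flange | 2880.00 | 90.00 | 128.00 | 259200.00 | 368640.00
Σ | 4320.00 |  |  | 388800.00 | 455040.00
x̄ = 388800.00 / 4320.00 = 90.00 mm
ȳ = 455040.00 / 4320.00 = 105.33 mm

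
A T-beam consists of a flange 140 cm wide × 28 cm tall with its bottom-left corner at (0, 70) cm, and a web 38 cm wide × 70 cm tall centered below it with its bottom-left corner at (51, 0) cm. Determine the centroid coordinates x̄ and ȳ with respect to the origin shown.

Part | A | x̄ᵢ | ȳᵢ | A·x̄ᵢ | A·ȳᵢ
web | 2660.00 | 70.00 | 35.00 | 186200.00 | 93100.00
flange | 3920.00 | 70.00 | 84.00 | 274400.00 | 329280.00
Σ | 6580.00 |  |  | 460600.00 | 422380.00
x̄ = 460600.00 / 6580.00 = 70.00 cm
ȳ = 422380.00 / 6580.00 = 64.19 cm

x̄ = 70.00 cm, ȳ = 64.19 cm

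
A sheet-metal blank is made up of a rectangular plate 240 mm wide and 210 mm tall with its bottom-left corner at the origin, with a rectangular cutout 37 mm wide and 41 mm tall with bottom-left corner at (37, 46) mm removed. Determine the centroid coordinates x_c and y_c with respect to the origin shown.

Part | A | x̄ᵢ | ȳᵢ | A·x̄ᵢ | A·ȳᵢ
plate | 50400.00 | 120.00 | 105.00 | 6048000.00 | 5292000.00
hole | -1517.00 | 55.50 | 66.50 | -84193.50 | -100880.50
Σ | 48883.00 |  |  | 5963806.50 | 5191119.50
x_c = 5963806.50 / 48883.00 = 122.00 mm
y_c = 5191119.50 / 48883.00 = 106.19 mm

x_c = 122.00 mm, y_c = 106.19 mm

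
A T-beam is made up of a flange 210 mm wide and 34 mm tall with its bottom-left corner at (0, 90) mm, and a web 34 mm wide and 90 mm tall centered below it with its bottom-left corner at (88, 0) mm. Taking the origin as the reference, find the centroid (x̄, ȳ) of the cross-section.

x̄ = 105.00 mm, ȳ = 88.40 mm

Part | A | x̄ᵢ | ȳᵢ | A·x̄ᵢ | A·ȳᵢ
web | 3060.00 | 105.00 | 45.00 | 321300.00 | 137700.00
flange | 7140.00 | 105.00 | 107.00 | 749700.00 | 763980.00
Σ | 10200.00 |  |  | 1071000.00 | 901680.00
x̄ = 1071000.00 / 10200.00 = 105.00 mm
ȳ = 901680.00 / 10200.00 = 88.40 mm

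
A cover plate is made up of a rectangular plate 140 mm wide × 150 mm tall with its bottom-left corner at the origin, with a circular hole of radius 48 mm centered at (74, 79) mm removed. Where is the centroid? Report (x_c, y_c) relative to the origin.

plate: A = 140 × 150 = 21000.00, centroid at (70.00, 75.00).
hole: A = −π·48² = -7238.23, centroid at (74.00, 79.00).
ΣA = 13761.77 mm², ΣAx_c = 934371.02 mm³, ΣAy_c = 1003179.87 mm³.
x_c = 934371.02/13761.77 = 67.90 mm; y_c = 1003179.87/13761.77 = 72.90 mm.

x_c = 67.90 mm, y_c = 72.90 mm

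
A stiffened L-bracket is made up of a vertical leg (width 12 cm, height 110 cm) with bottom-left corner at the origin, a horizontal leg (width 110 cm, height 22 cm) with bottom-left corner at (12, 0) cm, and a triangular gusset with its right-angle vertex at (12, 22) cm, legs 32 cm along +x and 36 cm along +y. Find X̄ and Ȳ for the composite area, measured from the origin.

Part | A | x̄ᵢ | ȳᵢ | A·x̄ᵢ | A·ȳᵢ
vertical leg | 1320.00 | 6.00 | 55.00 | 7920.00 | 72600.00
horizontal leg | 2420.00 | 67.00 | 11.00 | 162140.00 | 26620.00
gusset | 576.00 | 22.67 | 34.00 | 13056.00 | 19584.00
Σ | 4316.00 |  |  | 183116.00 | 118804.00
X̄ = 183116.00 / 4316.00 = 42.43 cm
Ȳ = 118804.00 / 4316.00 = 27.53 cm

X̄ = 42.43 cm, Ȳ = 27.53 cm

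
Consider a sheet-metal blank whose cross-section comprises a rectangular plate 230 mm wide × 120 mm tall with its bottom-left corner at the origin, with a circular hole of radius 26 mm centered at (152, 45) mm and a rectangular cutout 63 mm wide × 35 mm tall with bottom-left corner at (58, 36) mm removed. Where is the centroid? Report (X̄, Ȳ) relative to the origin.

plate: A = 230 × 120 = 27600.00, centroid at (115.00, 60.00).
hole 1: A = −π·26² = -2123.72, centroid at (152.00, 45.00).
hole 2: A = −(63 × 35) = -2205.00, centroid at (89.50, 53.50).
ΣA = 23271.28 mm²
ΣAX̄ = (27600.00)(115.00) + (-2123.72)(152.00) + (-2205.00)(89.50) = 2653847.57 mm³
ΣAȲ = (27600.00)(60.00) + (-2123.72)(45.00) + (-2205.00)(53.50) = 1442465.25 mm³
X̄ = 2653847.57 / 23271.28 = 114.04 mm
Ȳ = 1442465.25 / 23271.28 = 61.98 mm

X̄ = 114.04 mm, Ȳ = 61.98 mm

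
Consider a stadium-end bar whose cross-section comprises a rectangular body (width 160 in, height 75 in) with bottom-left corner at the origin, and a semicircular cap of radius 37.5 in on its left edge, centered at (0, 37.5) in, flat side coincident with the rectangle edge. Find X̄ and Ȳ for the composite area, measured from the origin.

Part | A | x̄ᵢ | ȳᵢ | A·x̄ᵢ | A·ȳᵢ
rectangular body | 12000.00 | 80.00 | 37.50 | 960000.00 | 450000.00
semicircular end | 2208.93 | -15.92 | 37.50 | -35156.25 | 82834.96
Σ | 14208.93 |  |  | 924843.75 | 532834.96
X̄ = 924843.75 / 14208.93 = 65.09 in
Ȳ = 532834.96 / 14208.93 = 37.50 in

X̄ = 65.09 in, Ȳ = 37.50 in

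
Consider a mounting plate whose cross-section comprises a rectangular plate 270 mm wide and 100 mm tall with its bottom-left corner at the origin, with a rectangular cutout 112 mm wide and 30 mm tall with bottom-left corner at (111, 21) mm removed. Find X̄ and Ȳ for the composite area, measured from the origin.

Part | A | x̄ᵢ | ȳᵢ | A·x̄ᵢ | A·ȳᵢ
plate | 27000.00 | 135.00 | 50.00 | 3645000.00 | 1350000.00
hole | -3360.00 | 167.00 | 36.00 | -561120.00 | -120960.00
Σ | 23640.00 |  |  | 3083880.00 | 1229040.00
X̄ = 3083880.00 / 23640.00 = 130.45 mm
Ȳ = 1229040.00 / 23640.00 = 51.99 mm

X̄ = 130.45 mm, Ȳ = 51.99 mm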